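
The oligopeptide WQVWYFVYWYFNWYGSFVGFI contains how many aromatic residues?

F, W, and Y each carry an aromatic ring on the side chain.
Matching residues: W1, W4, Y5, F6, Y8, W9, Y10, F11, W13, Y14, F17, F20.

12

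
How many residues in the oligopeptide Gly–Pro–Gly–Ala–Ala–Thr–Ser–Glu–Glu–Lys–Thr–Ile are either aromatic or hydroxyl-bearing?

Aromatic: F, W, Y. Hydroxyl-bearing: S, T, Y.
Aromatic residues here: none (0).
Hydroxyl-bearing residues here: Thr6, Ser7, Thr11 (3).
(Y belongs to both groups, but none appear in this sequence.) Total = 0 + 3 = 3.

3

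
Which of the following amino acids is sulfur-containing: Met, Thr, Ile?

Met

The sulfur-bearing residues are cysteine (–SH) and methionine (–S–CH₃).
Of the listed options, only Met belongs to this group.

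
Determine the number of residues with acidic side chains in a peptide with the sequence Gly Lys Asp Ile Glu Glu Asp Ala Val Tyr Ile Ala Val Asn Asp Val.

5

Only D (aspartate) and E (glutamate) carry a side-chain carboxylic acid.
Matching residues: Asp3, Glu5, Glu6, Asp7, Asp15.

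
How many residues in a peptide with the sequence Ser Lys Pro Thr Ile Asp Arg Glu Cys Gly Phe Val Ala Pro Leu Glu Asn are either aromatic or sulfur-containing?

2

Aromatic: F, W, Y. Sulfur-containing: C, M.
Aromatic residues here: Phe11 (1).
Sulfur-containing residues here: Cys9 (1).
The two groups share no amino acid, so total = 1 + 1 = 2.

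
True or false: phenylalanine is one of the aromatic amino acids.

F, W, and Y each carry an aromatic ring on the side chain.
Phenylalanine is in this group.

True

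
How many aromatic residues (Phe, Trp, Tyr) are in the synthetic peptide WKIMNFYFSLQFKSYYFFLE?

Matching residues: W1, F6, Y7, F8, F12, Y15, Y16, F17, F18.

9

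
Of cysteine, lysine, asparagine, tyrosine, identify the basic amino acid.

lysine

The basic amino acids are Lys (K), Arg (R), and His (H).
Of the listed options, only lysine belongs to this group.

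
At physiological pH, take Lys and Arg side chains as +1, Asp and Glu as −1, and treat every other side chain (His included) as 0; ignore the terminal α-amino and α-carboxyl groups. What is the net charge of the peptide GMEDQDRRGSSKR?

+1

Positive (K, R): R7, R8, K12, R13 → +4.
Negative (D, E): E3, D4, D6 → −3.
Net charge = (+4) + (−3) = +1.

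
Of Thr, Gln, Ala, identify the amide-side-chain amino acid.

Gln

Only N (asparagine) and Q (glutamine) carry a side-chain carboxamide.
Of the listed options, only Gln belongs to this group.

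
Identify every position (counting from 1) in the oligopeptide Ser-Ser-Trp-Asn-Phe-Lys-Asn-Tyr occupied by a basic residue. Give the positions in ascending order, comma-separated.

6

Lysine (K), arginine (R), and histidine (H) have basic, nitrogen-containing side chains.
Matching residues: Lys6.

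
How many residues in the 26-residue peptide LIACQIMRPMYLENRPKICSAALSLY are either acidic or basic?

4

Acidic: D, E. Basic: H, K, R.
Acidic residues here: E13 (1).
Basic residues here: R8, R15, K17 (3).
The two groups share no amino acid, so total = 1 + 3 = 4.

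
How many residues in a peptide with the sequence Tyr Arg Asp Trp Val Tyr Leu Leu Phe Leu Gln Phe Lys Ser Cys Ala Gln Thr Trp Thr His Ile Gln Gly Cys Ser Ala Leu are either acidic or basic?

Acidic: D, E. Basic: H, K, R.
Acidic residues here: Asp3 (1).
Basic residues here: Arg2, Lys13, His21 (3).
The two groups share no amino acid, so total = 1 + 3 = 4.

4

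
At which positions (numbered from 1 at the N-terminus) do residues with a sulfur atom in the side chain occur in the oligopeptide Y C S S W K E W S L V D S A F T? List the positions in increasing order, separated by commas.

Cysteine (C, thiol) and methionine (M, thioether) are the two sulfur-containing amino acids.
Matching residues: C2.

2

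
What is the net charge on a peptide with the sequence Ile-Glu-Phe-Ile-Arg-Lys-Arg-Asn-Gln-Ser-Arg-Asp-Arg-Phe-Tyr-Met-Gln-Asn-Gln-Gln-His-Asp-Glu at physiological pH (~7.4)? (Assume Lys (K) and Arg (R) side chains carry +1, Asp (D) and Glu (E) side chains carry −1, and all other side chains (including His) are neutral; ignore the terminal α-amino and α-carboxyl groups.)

Positive (K, R): Arg5, Lys6, Arg7, Arg11, Arg13 → +5.
Negative (D, E): Glu2, Asp12, Asp22, Glu23 → −4.
Net charge = (+5) + (−4) = +1.

+1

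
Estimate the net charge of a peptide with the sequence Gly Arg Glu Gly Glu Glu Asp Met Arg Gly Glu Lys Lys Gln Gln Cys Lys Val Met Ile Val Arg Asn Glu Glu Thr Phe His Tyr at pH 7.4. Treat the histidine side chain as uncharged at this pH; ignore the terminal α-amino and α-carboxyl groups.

The side chains ionized at physiological pH are Lys/Arg (+1) and Asp/Glu (−1); with His treated as neutral, nothing else contributes.
Positive (K, R): Arg2, Arg9, Lys12, Lys13, Lys17, Arg22 → +6.
Negative (D, E): Glu3, Glu5, Glu6, Asp7, Glu11, Glu24, Glu25 → −7.
Net charge = (+6) + (−7) = −1.

-1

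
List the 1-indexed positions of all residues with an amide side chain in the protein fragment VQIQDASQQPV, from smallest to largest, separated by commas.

2, 4, 8, 9

The amide-side-chain residues are Asn (N) and Gln (Q).
Matching residues: Q2, Q4, Q8, Q9.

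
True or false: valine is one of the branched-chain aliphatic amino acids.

The BCAAs are Val, Leu, and Ile — aliphatic side chains with a branch point.
Valine is in this group.

True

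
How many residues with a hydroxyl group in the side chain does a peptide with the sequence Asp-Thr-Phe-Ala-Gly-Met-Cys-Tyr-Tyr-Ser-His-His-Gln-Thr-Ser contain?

6

S, T, and Y are the three residues with a side-chain hydroxyl.
Matching residues: Thr2, Tyr8, Tyr9, Ser10, Thr14, Ser15.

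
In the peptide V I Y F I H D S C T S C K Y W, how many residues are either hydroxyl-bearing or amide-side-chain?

Hydroxyl-bearing: S, T, Y. Amide-side-chain: N, Q.
Hydroxyl-bearing residues here: Y3, S8, T10, S11, Y14 (5).
Amide-side-chain residues here: none (0).
The two groups share no amino acid, so total = 5 + 0 = 5.

5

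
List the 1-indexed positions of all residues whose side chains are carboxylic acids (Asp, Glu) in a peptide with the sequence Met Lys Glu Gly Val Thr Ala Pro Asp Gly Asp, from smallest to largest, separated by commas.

3, 9, 11

Matching residues: Glu3, Asp9, Asp11.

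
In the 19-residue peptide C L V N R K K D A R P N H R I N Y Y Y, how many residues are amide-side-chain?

3

Asparagine (N) and glutamine (Q) have uncharged amide side chains.
Matching residues: N4, N12, N16.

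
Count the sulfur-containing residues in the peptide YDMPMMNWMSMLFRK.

5

Only Cys (C) and Met (M) have a sulfur atom in the side chain.
Matching residues: M3, M5, M6, M9, M11.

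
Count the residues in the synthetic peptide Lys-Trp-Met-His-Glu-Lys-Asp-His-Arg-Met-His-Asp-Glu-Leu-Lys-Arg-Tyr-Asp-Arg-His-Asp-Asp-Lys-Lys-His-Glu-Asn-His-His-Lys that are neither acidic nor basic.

Acidic: D, E. Basic: K, R, H. All other residues are neither.
Matching residues: Trp2, Met3, Met10, Leu14, Tyr17, Asn27.

6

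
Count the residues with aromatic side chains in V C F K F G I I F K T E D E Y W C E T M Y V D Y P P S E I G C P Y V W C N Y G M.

The aromatic amino acids are Phe (F, benzyl), Trp (W, indole), and Tyr (Y, phenol).
Matching residues: F3, F5, F9, Y15, W16, Y21, Y24, Y33, W35, Y38.

10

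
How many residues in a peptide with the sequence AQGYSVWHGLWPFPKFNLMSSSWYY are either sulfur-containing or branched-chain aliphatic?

4

Sulfur-containing: C, M. Branched-chain aliphatic: I, L, V.
Sulfur-containing residues here: M19 (1).
Branched-chain aliphatic residues here: V6, L10, L18 (3).
The two groups share no amino acid, so total = 1 + 3 = 4.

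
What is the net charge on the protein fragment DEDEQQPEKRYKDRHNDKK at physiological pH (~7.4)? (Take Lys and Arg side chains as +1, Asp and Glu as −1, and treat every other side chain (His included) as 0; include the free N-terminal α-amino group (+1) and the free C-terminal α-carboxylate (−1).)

Positive (K, R): K9, R10, K12, R14, K18, K19 → +6.
Negative (D, E): D1, E2, D3, E4, E8, D13, D17 → −7.
The N-terminus (+1) and C-terminus (−1) cancel.
Net charge = (+6) + (−7) = −1.

-1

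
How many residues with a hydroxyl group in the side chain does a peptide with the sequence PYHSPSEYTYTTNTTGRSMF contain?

S, T, and Y are the three residues with a side-chain hydroxyl.
Matching residues: Y2, S4, S6, Y8, T9, Y10, T11, T12, T14, T15, S18.

11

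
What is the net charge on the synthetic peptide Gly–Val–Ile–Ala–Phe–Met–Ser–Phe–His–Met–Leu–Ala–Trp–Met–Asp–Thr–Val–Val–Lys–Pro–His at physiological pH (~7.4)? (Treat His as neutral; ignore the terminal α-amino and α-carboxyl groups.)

Near pH 7.4, K and R contribute +1 each, D and E contribute −1 each, and every other side chain (His included, as stated) is uncharged.
Positive (K, R): Lys19 → +1.
Negative (D, E): Asp15 → −1.
Net charge = (+1) + (−1) = 0.

0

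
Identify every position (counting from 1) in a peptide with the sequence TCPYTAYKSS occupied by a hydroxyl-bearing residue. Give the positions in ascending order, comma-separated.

1, 4, 5, 7, 9, 10

Serine (S), threonine (T), and tyrosine (Y) each carry a hydroxyl group on the side chain.
Matching residues: T1, Y4, T5, Y7, S9, S10.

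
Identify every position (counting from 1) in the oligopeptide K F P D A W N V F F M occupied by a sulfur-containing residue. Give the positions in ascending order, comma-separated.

The sulfur-bearing residues are cysteine (–SH) and methionine (–S–CH₃).
Matching residues: M11.

11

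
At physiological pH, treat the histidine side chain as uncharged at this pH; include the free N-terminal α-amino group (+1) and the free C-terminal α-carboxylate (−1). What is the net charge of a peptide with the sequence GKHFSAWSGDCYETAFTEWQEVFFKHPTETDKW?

-3

Near pH 7.4, K and R contribute +1 each, D and E contribute −1 each, and every other side chain (His included, as stated) is uncharged.
Positive (K, R): K2, K25, K32 → +3.
Negative (D, E): D10, E13, E18, E21, E29, D31 → −6.
The N-terminus (+1) and C-terminus (−1) cancel.
Net charge = (+3) + (−6) = −3.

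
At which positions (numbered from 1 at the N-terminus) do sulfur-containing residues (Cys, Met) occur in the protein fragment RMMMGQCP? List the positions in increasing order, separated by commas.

2, 3, 4, 7

Matching residues: M2, M3, M4, C7.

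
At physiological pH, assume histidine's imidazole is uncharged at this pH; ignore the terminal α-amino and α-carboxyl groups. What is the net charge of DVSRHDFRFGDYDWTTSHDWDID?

Near pH 7.4, K and R contribute +1 each, D and E contribute −1 each, and every other side chain (His included, as stated) is uncharged.
Positive (K, R): R4, R8 → +2.
Negative (D, E): D1, D6, D11, D13, D19, D21, D23 → −7.
Net charge = (+2) + (−7) = −5.

-5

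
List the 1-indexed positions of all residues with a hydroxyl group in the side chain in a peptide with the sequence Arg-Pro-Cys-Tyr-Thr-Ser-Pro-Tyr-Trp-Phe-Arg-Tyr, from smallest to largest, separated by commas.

Serine (S), threonine (T), and tyrosine (Y) each carry a hydroxyl group on the side chain.
Matching residues: Tyr4, Thr5, Ser6, Tyr8, Tyr12.

4, 5, 6, 8, 12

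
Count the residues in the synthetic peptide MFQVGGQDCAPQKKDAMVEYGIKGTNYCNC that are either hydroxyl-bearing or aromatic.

4

Hydroxyl-bearing: S, T, Y. Aromatic: F, W, Y.
Hydroxyl-bearing residues here: Y20, T25, Y27 (3).
Aromatic residues here: F2, Y20, Y27 (3).
Y is in both groups, so the 2 Y residues must not be double-counted.
Total = 3 + 3 − 2 = 4.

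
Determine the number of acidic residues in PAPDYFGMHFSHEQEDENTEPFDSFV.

The acidic residues are Asp (D) and Glu (E), whose side chains end in a carboxylate group.
Matching residues: D4, E13, E15, D16, E17, E20, D23.

7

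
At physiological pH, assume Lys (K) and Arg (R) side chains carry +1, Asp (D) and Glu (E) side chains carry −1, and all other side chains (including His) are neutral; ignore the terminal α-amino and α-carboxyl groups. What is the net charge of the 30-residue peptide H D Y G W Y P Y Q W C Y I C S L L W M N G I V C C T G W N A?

-1

Positive (K, R): none → +0.
Negative (D, E): D2 → −1.
Net charge = (+0) + (−1) = −1.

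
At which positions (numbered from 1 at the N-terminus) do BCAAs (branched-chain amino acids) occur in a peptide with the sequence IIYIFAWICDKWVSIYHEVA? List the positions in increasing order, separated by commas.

The BCAAs are Val, Leu, and Ile — aliphatic side chains with a branch point.
Matching residues: I1, I2, I4, I8, V13, I15, V19.

1, 2, 4, 8, 13, 15, 19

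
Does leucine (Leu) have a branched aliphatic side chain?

V, L, and I make up the branched-chain aliphatic group.
Leucine is in this group.

Yes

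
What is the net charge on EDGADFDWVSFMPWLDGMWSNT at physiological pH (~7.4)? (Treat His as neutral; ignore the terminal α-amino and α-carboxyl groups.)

-5

Near pH 7.4, K and R contribute +1 each, D and E contribute −1 each, and every other side chain (His included, as stated) is uncharged.
Positive (K, R): none → +0.
Negative (D, E): E1, D2, D5, D7, D16 → −5.
Net charge = (+0) + (−5) = −5.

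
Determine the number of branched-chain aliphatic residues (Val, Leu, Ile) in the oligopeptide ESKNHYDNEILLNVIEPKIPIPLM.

Matching residues: I10, L11, L12, V14, I15, I19, I21, L23.

8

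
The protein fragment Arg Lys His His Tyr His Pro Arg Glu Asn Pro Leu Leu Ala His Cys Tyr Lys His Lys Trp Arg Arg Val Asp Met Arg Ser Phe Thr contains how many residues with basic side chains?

The basic amino acids are Lys (K), Arg (R), and His (H).
Matching residues: Arg1, Lys2, His3, His4, His6, Arg8, His15, Lys18, His19, Lys20, Arg22, Arg23, Arg27.

13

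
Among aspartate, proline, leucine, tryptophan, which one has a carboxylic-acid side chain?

The acidic residues are Asp (D) and Glu (E), whose side chains end in a carboxylate group.
Of the listed options, only aspartate belongs to this group.

aspartate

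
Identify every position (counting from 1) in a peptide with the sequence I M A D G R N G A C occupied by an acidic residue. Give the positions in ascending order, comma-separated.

4

Only D (aspartate) and E (glutamate) carry a side-chain carboxylic acid.
Matching residues: D4.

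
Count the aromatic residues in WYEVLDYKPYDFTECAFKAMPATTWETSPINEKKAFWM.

9

F, W, and Y each carry an aromatic ring on the side chain.
Matching residues: W1, Y2, Y7, Y10, F12, F17, W25, F36, W37.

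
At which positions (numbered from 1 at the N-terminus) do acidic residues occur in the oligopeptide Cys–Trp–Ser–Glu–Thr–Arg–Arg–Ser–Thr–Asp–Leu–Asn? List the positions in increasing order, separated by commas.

Aspartate (D) and glutamate (E) have carboxylic-acid side chains and are the acidic amino acids.
Matching residues: Glu4, Asp10.

4, 10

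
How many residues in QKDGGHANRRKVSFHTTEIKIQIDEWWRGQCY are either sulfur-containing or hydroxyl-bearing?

Sulfur-containing: C, M. Hydroxyl-bearing: S, T, Y.
Sulfur-containing residues here: C31 (1).
Hydroxyl-bearing residues here: S13, T16, T17, Y32 (4).
The two groups share no amino acid, so total = 1 + 4 = 5.

5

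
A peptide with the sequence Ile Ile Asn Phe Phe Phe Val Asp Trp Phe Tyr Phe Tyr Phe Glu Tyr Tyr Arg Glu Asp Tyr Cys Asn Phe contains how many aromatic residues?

F, W, and Y each carry an aromatic ring on the side chain.
Matching residues: Phe4, Phe5, Phe6, Trp9, Phe10, Tyr11, Phe12, Tyr13, Phe14, Tyr16, Tyr17, Tyr21, Phe24.

13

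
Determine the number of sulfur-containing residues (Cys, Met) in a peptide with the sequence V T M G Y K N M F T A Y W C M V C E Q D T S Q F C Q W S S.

6

Matching residues: M3, M8, C14, M15, C17, C25.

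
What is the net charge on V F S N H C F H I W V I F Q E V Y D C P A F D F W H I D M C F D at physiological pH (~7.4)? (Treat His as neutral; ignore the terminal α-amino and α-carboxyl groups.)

-5

The side chains ionized at physiological pH are Lys/Arg (+1) and Asp/Glu (−1); with His treated as neutral, nothing else contributes.
Positive (K, R): none → +0.
Negative (D, E): E15, D18, D23, D28, D32 → −5.
Net charge = (+0) + (−5) = −5.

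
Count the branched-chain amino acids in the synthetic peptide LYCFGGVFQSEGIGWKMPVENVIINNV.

The BCAAs are Val, Leu, and Ile — aliphatic side chains with a branch point.
Matching residues: L1, V7, I13, V19, V22, I23, I24, V27.

8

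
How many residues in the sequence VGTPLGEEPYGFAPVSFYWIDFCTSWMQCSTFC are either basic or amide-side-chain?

Basic: H, K, R. Amide-side-chain: N, Q.
Basic residues here: none (0).
Amide-side-chain residues here: Q28 (1).
The two groups share no amino acid, so total = 0 + 1 = 1.

1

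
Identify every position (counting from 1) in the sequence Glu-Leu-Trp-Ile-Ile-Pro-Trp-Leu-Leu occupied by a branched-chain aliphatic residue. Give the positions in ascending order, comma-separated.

2, 4, 5, 8, 9

The BCAAs are Val, Leu, and Ile — aliphatic side chains with a branch point.
Matching residues: Leu2, Ile4, Ile5, Leu8, Leu9.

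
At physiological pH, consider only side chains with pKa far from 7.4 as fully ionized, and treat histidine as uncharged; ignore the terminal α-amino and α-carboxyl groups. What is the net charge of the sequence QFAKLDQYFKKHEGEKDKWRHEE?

0

The side chains ionized at physiological pH are Lys/Arg (+1) and Asp/Glu (−1); with His treated as neutral, nothing else contributes.
Positive (K, R): K4, K10, K11, K16, K18, R20 → +6.
Negative (D, E): D6, E13, E15, D17, E22, E23 → −6.
Net charge = (+6) + (−6) = 0.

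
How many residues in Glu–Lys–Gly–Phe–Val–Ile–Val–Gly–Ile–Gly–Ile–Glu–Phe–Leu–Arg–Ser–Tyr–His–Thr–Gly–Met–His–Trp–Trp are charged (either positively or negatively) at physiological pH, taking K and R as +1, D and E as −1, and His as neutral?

4

Charged side chains at pH ~7.4: K, R (positive); D, E (negative).
Matching residues: Glu1, Lys2, Glu12, Arg15.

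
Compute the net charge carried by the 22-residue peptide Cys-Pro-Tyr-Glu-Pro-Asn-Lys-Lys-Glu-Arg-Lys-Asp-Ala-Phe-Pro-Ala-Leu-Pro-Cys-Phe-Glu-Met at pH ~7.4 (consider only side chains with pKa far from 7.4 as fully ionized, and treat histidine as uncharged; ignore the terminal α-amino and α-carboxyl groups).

0

Near pH 7.4, K and R contribute +1 each, D and E contribute −1 each, and every other side chain (His included, as stated) is uncharged.
Positive (K, R): Lys7, Lys8, Arg10, Lys11 → +4.
Negative (D, E): Glu4, Glu9, Asp12, Glu21 → −4.
Net charge = (+4) + (−4) = 0.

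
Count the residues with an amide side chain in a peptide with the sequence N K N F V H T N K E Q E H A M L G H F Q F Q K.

Only N (asparagine) and Q (glutamine) carry a side-chain carboxamide.
Matching residues: N1, N3, N8, Q11, Q20, Q22.

6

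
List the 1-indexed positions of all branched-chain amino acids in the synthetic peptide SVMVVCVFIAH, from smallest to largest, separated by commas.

V, L, and I make up the branched-chain aliphatic group.
Matching residues: V2, V4, V5, V7, I9.

2, 4, 5, 7, 9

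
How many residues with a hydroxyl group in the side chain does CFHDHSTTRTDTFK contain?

The –OH-bearing residues are Ser, Thr (aliphatic alcohols), and Tyr (phenol).
Matching residues: S6, T7, T8, T10, T12.

5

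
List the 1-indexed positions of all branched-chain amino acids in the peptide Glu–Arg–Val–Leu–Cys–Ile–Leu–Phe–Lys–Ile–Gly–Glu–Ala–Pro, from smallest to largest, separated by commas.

V, L, and I make up the branched-chain aliphatic group.
Matching residues: Val3, Leu4, Ile6, Leu7, Ile10.

3, 4, 6, 7, 10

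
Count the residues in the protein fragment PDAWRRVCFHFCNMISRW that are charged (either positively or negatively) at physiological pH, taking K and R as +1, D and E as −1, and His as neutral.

4

Charged side chains at pH ~7.4: K, R (positive); D, E (negative).
Matching residues: D2, R5, R6, R17.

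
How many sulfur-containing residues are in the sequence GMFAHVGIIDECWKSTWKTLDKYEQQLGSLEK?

The sulfur-bearing residues are cysteine (–SH) and methionine (–S–CH₃).
Matching residues: M2, C12.

2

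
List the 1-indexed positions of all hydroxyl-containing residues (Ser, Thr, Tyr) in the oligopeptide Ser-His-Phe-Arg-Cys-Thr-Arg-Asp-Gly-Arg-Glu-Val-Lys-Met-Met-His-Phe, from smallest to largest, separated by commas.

Matching residues: Ser1, Thr6.

1, 6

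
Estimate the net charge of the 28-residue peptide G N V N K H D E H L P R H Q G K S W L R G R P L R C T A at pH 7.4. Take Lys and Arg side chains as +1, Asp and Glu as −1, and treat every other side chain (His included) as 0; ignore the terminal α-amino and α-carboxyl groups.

Positive (K, R): K5, R12, K16, R20, R22, R25 → +6.
Negative (D, E): D7, E8 → −2.
Net charge = (+6) + (−2) = +4.

+4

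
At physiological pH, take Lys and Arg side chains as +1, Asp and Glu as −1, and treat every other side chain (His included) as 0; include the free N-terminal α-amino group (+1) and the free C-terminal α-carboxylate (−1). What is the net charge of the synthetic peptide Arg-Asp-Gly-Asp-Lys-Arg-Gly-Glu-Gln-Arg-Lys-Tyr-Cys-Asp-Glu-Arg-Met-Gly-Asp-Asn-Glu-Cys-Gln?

-1

Positive (K, R): Arg1, Lys5, Arg6, Arg10, Lys11, Arg16 → +6.
Negative (D, E): Asp2, Asp4, Glu8, Asp14, Glu15, Asp19, Glu21 → −7.
The N-terminus (+1) and C-terminus (−1) cancel.
Net charge = (+6) + (−7) = −1.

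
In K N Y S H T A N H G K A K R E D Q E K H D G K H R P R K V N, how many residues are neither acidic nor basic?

13

Acidic: D, E. Basic: K, R, H. All other residues are neither.
Matching residues: N2, Y3, S4, T6, A7, N8, G10, A12, Q17, G22, P26, V29, N30.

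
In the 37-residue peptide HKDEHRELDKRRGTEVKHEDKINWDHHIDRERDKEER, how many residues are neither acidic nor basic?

8

Acidic: D, E. Basic: K, R, H. All other residues are neither.
Matching residues: L8, G13, T14, V16, I22, N23, W24, I28.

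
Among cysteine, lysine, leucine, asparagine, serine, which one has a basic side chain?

Lysine (K), arginine (R), and histidine (H) have basic, nitrogen-containing side chains.
Of the listed options, only lysine belongs to this group.

lysine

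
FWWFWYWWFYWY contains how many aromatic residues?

12

The aromatic amino acids are Phe (F, benzyl), Trp (W, indole), and Tyr (Y, phenol).
Matching residues: F1, W2, W3, F4, W5, Y6, W7, W8, F9, Y10, W11, Y12.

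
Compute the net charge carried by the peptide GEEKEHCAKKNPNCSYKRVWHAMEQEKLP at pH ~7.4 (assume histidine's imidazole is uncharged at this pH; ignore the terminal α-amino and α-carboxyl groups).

+1

The side chains ionized at physiological pH are Lys/Arg (+1) and Asp/Glu (−1); with His treated as neutral, nothing else contributes.
Positive (K, R): K4, K9, K10, K17, R18, K27 → +6.
Negative (D, E): E2, E3, E5, E24, E26 → −5.
Net charge = (+6) + (−5) = +1.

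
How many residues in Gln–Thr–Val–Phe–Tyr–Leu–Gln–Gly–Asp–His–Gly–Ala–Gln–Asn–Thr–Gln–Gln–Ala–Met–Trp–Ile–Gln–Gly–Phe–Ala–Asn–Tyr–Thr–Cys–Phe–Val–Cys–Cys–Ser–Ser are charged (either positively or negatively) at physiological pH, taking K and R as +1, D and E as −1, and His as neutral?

1

Charged side chains at pH ~7.4: K, R (positive); D, E (negative).
Matching residues: Asp9.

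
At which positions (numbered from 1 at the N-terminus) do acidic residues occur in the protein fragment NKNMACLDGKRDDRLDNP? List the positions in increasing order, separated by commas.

Only D (aspartate) and E (glutamate) carry a side-chain carboxylic acid.
Matching residues: D8, D12, D13, D16.

8, 12, 13, 16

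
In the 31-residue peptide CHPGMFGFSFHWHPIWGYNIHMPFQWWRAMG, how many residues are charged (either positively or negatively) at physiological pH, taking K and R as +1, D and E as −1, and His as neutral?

1

Charged side chains at pH ~7.4: K, R (positive); D, E (negative).
Matching residues: R28.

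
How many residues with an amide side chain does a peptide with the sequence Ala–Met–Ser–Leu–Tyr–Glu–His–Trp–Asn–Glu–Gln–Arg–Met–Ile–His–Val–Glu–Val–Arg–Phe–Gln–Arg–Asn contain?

The amide-side-chain residues are Asn (N) and Gln (Q).
Matching residues: Asn9, Gln11, Gln21, Asn23.

4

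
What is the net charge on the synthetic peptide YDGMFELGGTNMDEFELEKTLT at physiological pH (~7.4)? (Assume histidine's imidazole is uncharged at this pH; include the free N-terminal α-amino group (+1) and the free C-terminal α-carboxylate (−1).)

-5

Near pH 7.4, K and R contribute +1 each, D and E contribute −1 each, and every other side chain (His included, as stated) is uncharged.
Positive (K, R): K19 → +1.
Negative (D, E): D2, E6, D13, E14, E16, E18 → −6.
The N-terminus (+1) and C-terminus (−1) cancel.
Net charge = (+1) + (−6) = −5.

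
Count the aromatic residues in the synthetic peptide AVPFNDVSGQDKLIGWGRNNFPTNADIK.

F, W, and Y each carry an aromatic ring on the side chain.
Matching residues: F4, W16, F21.

3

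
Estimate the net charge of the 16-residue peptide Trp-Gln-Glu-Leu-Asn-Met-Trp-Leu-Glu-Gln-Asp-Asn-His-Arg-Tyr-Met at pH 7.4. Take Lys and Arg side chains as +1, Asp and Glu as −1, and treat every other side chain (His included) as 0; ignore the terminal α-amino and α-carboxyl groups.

-2

Positive (K, R): Arg14 → +1.
Negative (D, E): Glu3, Glu9, Asp11 → −3.
Net charge = (+1) + (−3) = −2.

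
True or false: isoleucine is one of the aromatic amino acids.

False

F, W, and Y each carry an aromatic ring on the side chain.
Isoleucine is not in this group.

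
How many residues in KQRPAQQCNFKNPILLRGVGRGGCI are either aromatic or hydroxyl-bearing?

Aromatic: F, W, Y. Hydroxyl-bearing: S, T, Y.
Aromatic residues here: F10 (1).
Hydroxyl-bearing residues here: none (0).
(Y belongs to both groups, but none appear in this sequence.) Total = 1 + 0 = 1.

1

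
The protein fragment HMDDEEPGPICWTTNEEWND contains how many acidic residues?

Only D (aspartate) and E (glutamate) carry a side-chain carboxylic acid.
Matching residues: D3, D4, E5, E6, E16, E17, D20.

7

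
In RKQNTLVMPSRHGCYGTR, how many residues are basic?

5

K, R, and H are the three residues with basic side chains (ε-amine, guanidinium, and imidazole respectively).
Matching residues: R1, K2, R11, H12, R18.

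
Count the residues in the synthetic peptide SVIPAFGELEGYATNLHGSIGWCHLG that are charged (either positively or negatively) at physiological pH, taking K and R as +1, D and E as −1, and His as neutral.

2

Charged side chains at pH ~7.4: K, R (positive); D, E (negative).
Matching residues: E8, E10.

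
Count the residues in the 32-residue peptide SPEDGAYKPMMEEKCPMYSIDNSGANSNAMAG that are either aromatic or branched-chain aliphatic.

Aromatic: F, W, Y. Branched-chain aliphatic: I, L, V.
Aromatic residues here: Y7, Y18 (2).
Branched-chain aliphatic residues here: I20 (1).
The two groups share no amino acid, so total = 2 + 1 = 3.

3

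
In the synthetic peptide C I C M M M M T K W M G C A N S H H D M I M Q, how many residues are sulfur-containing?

Only Cys (C) and Met (M) have a sulfur atom in the side chain.
Matching residues: C1, C3, M4, M5, M6, M7, M11, C13, M20, M22.

10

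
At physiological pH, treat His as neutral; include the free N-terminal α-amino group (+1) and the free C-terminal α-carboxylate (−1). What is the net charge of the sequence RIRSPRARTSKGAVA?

At pH ~7.4 the Lys and Arg side chains are protonated (+1), the Asp and Glu side chains are deprotonated (−1), and with His taken as neutral all other side chains carry no charge.
Positive (K, R): R1, R3, R6, R8, K11 → +5.
Negative (D, E): none → −0.
The N-terminus (+1) and C-terminus (−1) cancel.
Net charge = (+5) + (−0) = +5.

+5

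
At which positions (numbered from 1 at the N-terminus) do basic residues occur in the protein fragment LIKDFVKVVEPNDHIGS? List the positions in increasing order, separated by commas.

3, 7, 14

The basic amino acids are Lys (K), Arg (R), and His (H).
Matching residues: K3, K7, H14.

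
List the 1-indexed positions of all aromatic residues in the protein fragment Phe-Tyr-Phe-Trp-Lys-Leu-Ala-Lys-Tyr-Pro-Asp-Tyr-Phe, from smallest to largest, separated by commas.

F, W, and Y each carry an aromatic ring on the side chain.
Matching residues: Phe1, Tyr2, Phe3, Trp4, Tyr9, Tyr12, Phe13.

1, 2, 3, 4, 9, 12, 13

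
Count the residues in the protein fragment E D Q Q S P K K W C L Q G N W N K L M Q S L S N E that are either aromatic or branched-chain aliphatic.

5

Aromatic: F, W, Y. Branched-chain aliphatic: I, L, V.
Aromatic residues here: W9, W15 (2).
Branched-chain aliphatic residues here: L11, L18, L22 (3).
The two groups share no amino acid, so total = 2 + 3 = 5.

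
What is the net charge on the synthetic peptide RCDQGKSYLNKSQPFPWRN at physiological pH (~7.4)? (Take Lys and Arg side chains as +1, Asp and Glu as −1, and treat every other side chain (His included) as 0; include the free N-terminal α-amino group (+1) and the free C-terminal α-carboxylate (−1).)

+3

Positive (K, R): R1, K6, K11, R18 → +4.
Negative (D, E): D3 → −1.
The N-terminus (+1) and C-terminus (−1) cancel.
Net charge = (+4) + (−1) = +3.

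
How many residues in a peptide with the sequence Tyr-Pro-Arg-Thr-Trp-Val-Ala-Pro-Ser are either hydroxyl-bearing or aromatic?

4

Hydroxyl-bearing: S, T, Y. Aromatic: F, W, Y.
Hydroxyl-bearing residues here: Tyr1, Thr4, Ser9 (3).
Aromatic residues here: Tyr1, Trp5 (2).
Y is in both groups, so the 1 Y residue must not be double-counted.
Total = 3 + 2 − 1 = 4.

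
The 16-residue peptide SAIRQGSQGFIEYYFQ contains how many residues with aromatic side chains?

F, W, and Y each carry an aromatic ring on the side chain.
Matching residues: F10, Y13, Y14, F15.

4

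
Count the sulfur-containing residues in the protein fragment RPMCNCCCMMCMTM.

10

Only Cys (C) and Met (M) have a sulfur atom in the side chain.
Matching residues: M3, C4, C6, C7, C8, M9, M10, C11, M12, M14.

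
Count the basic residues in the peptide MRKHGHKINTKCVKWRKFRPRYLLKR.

13

K, R, and H are the three residues with basic side chains (ε-amine, guanidinium, and imidazole respectively).
Matching residues: R2, K3, H4, H6, K7, K11, K14, R16, K17, R19, R21, K25, R26.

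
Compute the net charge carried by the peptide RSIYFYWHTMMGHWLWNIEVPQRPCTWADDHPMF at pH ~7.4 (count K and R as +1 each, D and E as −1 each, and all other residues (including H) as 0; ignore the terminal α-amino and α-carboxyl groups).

Positive (K, R): R1, R23 → +2.
Negative (D, E): E19, D29, D30 → −3.
Net charge = (+2) + (−3) = −1.

-1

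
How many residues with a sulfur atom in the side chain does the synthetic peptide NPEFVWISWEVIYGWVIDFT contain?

0

The sulfur-bearing residues are cysteine (–SH) and methionine (–S–CH₃).
None of the 20 residues belong to this group.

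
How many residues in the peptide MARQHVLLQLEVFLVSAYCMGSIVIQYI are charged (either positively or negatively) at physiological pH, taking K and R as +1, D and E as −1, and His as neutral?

Charged side chains at pH ~7.4: K, R (positive); D, E (negative).
Matching residues: R3, E11.

2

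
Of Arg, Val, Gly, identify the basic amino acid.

The basic amino acids are Lys (K), Arg (R), and His (H).
Of the listed options, only Arg belongs to this group.

Arg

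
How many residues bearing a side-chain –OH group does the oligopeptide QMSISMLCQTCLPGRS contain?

4

The –OH-bearing residues are Ser, Thr (aliphatic alcohols), and Tyr (phenol).
Matching residues: S3, S5, T10, S16.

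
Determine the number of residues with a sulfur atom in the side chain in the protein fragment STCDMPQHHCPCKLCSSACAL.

The sulfur-bearing residues are cysteine (–SH) and methionine (–S–CH₃).
Matching residues: C3, M5, C10, C12, C15, C19.

6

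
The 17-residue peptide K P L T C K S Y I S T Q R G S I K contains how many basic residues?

K, R, and H are the three residues with basic side chains (ε-amine, guanidinium, and imidazole respectively).
Matching residues: K1, K6, R13, K17.

4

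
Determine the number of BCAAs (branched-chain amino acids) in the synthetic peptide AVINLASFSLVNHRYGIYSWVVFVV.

10

V, L, and I make up the branched-chain aliphatic group.
Matching residues: V2, I3, L5, L10, V11, I17, V21, V22, V24, V25.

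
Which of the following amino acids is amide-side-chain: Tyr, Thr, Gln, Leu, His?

Gln

Asparagine (N) and glutamine (Q) have uncharged amide side chains.
Of the listed options, only Gln belongs to this group.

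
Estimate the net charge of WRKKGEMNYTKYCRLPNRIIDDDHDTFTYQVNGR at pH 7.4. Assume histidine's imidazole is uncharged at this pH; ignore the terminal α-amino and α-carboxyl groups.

+2

At pH ~7.4 the Lys and Arg side chains are protonated (+1), the Asp and Glu side chains are deprotonated (−1), and with His taken as neutral all other side chains carry no charge.
Positive (K, R): R2, K3, K4, K11, R14, R18, R34 → +7.
Negative (D, E): E6, D21, D22, D23, D25 → −5.
Net charge = (+7) + (−5) = +2.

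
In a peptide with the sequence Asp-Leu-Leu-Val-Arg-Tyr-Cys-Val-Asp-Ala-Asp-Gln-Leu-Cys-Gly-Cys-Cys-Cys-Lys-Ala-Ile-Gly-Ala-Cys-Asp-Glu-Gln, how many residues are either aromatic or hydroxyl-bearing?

Aromatic: F, W, Y. Hydroxyl-bearing: S, T, Y.
Aromatic residues here: Tyr6 (1).
Hydroxyl-bearing residues here: Tyr6 (1).
Y is in both groups, so the 1 Y residue must not be double-counted.
Total = 1 + 1 − 1 = 1.

1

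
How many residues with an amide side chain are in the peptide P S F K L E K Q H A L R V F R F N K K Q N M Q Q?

The amide-side-chain residues are Asn (N) and Gln (Q).
Matching residues: Q8, N17, Q20, N21, Q23, Q24.

6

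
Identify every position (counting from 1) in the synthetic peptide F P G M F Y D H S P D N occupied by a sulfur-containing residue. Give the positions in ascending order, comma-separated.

The sulfur-bearing residues are cysteine (–SH) and methionine (–S–CH₃).
Matching residues: M4.

4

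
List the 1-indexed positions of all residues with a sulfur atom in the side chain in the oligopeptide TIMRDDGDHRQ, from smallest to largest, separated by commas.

The sulfur-bearing residues are cysteine (–SH) and methionine (–S–CH₃).
Matching residues: M3.

3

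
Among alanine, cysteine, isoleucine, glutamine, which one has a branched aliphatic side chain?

Valine (V), leucine (L), and isoleucine (I) are the branched-chain amino acids.
Of the listed options, only isoleucine belongs to this group.

isoleucine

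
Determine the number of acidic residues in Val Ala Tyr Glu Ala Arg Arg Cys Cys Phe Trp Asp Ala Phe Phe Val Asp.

3

The acidic residues are Asp (D) and Glu (E), whose side chains end in a carboxylate group.
Matching residues: Glu4, Asp12, Asp17.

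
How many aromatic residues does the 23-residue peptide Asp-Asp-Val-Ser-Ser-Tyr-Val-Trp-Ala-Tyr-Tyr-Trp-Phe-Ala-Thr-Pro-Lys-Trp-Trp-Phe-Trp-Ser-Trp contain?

11

The aromatic amino acids are Phe (F, benzyl), Trp (W, indole), and Tyr (Y, phenol).
Matching residues: Tyr6, Trp8, Tyr10, Tyr11, Trp12, Phe13, Trp18, Trp19, Phe20, Trp21, Trp23.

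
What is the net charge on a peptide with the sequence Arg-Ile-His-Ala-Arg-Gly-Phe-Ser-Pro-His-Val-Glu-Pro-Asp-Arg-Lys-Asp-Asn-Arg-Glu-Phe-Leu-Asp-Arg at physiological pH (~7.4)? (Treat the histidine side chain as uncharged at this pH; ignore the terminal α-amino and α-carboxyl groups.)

The side chains ionized at physiological pH are Lys/Arg (+1) and Asp/Glu (−1); with His treated as neutral, nothing else contributes.
Positive (K, R): Arg1, Arg5, Arg15, Lys16, Arg19, Arg24 → +6.
Negative (D, E): Glu12, Asp14, Asp17, Glu20, Asp23 → −5.
Net charge = (+6) + (−5) = +1.

+1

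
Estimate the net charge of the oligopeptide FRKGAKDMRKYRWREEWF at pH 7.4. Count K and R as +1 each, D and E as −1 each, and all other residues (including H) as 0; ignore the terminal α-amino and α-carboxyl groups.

+4

Positive (K, R): R2, K3, K6, R9, K10, R12, R14 → +7.
Negative (D, E): D7, E15, E16 → −3.
Net charge = (+7) + (−3) = +4.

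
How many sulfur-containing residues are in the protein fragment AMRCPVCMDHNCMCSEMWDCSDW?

The sulfur-bearing residues are cysteine (–SH) and methionine (–S–CH₃).
Matching residues: M2, C4, C7, M8, C12, M13, C14, M17, C20.

9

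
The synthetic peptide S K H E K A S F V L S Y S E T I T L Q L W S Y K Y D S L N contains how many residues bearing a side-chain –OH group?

11

The –OH-bearing residues are Ser, Thr (aliphatic alcohols), and Tyr (phenol).
Matching residues: S1, S7, S11, Y12, S13, T15, T17, S22, Y23, Y25, S27.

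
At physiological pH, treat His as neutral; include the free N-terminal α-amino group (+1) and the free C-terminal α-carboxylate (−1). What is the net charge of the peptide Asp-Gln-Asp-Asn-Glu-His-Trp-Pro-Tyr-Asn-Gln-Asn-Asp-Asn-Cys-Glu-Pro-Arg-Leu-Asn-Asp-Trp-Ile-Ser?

At pH ~7.4 the Lys and Arg side chains are protonated (+1), the Asp and Glu side chains are deprotonated (−1), and with His taken as neutral all other side chains carry no charge.
Positive (K, R): Arg18 → +1.
Negative (D, E): Asp1, Asp3, Glu5, Asp13, Glu16, Asp21 → −6.
The N-terminus (+1) and C-terminus (−1) cancel.
Net charge = (+1) + (−6) = −5.

-5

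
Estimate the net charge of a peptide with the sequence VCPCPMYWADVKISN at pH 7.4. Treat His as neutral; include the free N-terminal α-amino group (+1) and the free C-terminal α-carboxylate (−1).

The side chains ionized at physiological pH are Lys/Arg (+1) and Asp/Glu (−1); with His treated as neutral, nothing else contributes.
Positive (K, R): K12 → +1.
Negative (D, E): D10 → −1.
The N-terminus (+1) and C-terminus (−1) cancel.
Net charge = (+1) + (−1) = 0.

0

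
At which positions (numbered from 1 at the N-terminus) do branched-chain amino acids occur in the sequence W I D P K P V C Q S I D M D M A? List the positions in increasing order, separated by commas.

The BCAAs are Val, Leu, and Ile — aliphatic side chains with a branch point.
Matching residues: I2, V7, I11.

2, 7, 11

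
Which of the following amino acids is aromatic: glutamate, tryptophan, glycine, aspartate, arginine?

tryptophan

Phenylalanine (F), tryptophan (W), and tyrosine (Y) have aromatic ring side chains.
Of the listed options, only tryptophan belongs to this group.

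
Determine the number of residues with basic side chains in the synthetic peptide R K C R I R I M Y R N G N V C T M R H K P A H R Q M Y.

Lysine (K), arginine (R), and histidine (H) have basic, nitrogen-containing side chains.
Matching residues: R1, K2, R4, R6, R10, R18, H19, K20, H23, R24.

10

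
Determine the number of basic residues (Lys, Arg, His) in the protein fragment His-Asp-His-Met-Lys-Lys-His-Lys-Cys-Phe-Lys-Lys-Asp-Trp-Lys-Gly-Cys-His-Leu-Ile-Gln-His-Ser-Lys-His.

Matching residues: His1, His3, Lys5, Lys6, His7, Lys8, Lys11, Lys12, Lys15, His18, His22, Lys24, His25.

13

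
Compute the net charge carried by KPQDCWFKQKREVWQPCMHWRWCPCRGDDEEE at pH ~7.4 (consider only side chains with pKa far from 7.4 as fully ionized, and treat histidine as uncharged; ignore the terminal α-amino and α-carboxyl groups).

At pH ~7.4 the Lys and Arg side chains are protonated (+1), the Asp and Glu side chains are deprotonated (−1), and with His taken as neutral all other side chains carry no charge.
Positive (K, R): K1, K8, K10, R11, R21, R26 → +6.
Negative (D, E): D4, E12, D28, D29, E30, E31, E32 → −7.
Net charge = (+6) + (−7) = −1.

-1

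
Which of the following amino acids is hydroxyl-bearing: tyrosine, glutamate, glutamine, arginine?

tyrosine

Serine (S), threonine (T), and tyrosine (Y) each carry a hydroxyl group on the side chain.
Of the listed options, only tyrosine belongs to this group.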